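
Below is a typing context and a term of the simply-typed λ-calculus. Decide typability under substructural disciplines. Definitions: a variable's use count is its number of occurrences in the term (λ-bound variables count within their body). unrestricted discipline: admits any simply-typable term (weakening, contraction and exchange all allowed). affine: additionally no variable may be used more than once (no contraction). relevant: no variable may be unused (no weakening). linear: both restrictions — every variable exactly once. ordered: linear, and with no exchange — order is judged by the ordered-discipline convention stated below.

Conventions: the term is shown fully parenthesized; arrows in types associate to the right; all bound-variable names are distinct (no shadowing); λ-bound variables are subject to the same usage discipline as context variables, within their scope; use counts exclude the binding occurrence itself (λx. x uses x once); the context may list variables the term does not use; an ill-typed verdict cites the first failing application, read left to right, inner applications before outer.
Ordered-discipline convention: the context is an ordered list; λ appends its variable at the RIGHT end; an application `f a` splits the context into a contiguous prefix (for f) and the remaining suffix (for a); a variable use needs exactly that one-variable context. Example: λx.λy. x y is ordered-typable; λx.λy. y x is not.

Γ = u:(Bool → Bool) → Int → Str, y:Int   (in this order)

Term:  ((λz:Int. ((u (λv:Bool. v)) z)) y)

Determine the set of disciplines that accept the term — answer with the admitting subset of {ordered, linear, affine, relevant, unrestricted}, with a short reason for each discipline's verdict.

accepted by: ordered, linear, affine, relevant, unrestricted
use counts: u ×1; y ×1; z [bound] ×1; v [bound] ×1
order of uses: u, v, z, y
typing: well-typed at Str
ordered: ✓, one use each (u, y, z, v); ordered split holds
linear: ✓, single use per variable (u, y, z, v)
affine: ✓, u, y, z, v: no repeats, contraction unneeded
relevant: ✓, at least one use each (u, y, z, v)
unrestricted: ✓, typability at Str is all that's needed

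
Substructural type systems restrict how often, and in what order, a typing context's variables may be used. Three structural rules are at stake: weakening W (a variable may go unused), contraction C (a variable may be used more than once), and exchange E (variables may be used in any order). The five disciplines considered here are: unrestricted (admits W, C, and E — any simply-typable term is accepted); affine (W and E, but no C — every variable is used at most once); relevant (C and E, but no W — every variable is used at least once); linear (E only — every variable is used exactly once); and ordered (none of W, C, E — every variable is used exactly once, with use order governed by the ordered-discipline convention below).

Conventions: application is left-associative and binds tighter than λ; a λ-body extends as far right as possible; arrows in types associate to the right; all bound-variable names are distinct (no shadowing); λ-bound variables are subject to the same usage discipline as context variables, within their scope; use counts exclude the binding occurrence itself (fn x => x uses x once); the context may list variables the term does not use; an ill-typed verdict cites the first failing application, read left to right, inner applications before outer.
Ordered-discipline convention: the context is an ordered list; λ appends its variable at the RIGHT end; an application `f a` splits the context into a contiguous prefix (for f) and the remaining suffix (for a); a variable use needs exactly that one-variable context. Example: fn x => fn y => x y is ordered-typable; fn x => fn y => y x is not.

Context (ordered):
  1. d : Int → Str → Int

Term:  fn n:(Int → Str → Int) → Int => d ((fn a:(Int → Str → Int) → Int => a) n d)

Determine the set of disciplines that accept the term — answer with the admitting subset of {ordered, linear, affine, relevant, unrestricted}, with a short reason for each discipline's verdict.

admitted in: relevant, unrestricted
variable uses: d ×2; n [bound] ×1; a [bound] ×1
uses in reading order: d, a, n, d
typing: the term checks, with type ((Int → Str → Int) → Int) → Str → Int
ordered ✗ (repeated use of d ×2)
linear ✗ (repeated use of d ×2)
affine ✗ (repeated use of d ×2)
relevant ✓ (none of d, n, a goes unused)
unrestricted ✓ (typability at ((Int → Str → Int) → Int) → Str → Int is all that's needed)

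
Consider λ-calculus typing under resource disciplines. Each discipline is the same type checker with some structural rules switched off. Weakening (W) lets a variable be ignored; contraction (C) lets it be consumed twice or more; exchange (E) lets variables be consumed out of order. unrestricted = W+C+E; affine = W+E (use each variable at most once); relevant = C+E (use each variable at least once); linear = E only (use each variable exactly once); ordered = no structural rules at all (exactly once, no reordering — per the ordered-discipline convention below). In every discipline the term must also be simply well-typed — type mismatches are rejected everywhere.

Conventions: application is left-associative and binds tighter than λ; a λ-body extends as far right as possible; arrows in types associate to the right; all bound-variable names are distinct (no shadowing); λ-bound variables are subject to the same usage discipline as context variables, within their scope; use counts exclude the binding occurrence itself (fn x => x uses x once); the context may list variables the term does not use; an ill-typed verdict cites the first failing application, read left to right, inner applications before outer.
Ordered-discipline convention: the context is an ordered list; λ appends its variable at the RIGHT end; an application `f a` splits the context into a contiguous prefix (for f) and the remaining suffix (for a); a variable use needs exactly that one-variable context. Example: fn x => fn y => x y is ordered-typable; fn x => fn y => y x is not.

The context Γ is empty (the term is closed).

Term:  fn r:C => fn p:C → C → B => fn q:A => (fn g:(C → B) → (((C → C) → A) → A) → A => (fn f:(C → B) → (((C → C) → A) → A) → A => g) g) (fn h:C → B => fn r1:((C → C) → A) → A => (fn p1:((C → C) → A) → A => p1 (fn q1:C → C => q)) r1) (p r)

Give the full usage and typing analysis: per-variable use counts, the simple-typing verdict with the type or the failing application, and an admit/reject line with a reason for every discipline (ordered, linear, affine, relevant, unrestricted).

counts: r [bound]: 1, p [bound]: 1, q [bound]: 1, g [bound]: 2, f [bound]: 0, h [bound]: 0, r1 [bound]: 1, p1 [bound]: 1, q1 [bound]: 0
uses in reading order: g, g, p1, q, r1, p, r
typing: ✓ — C → (C → C → B) → A → (((C → C) → A) → A) → A
ordered: ✗, uses contraction: g ×2; f, h, q1 left unused
linear: ✗, uses contraction: g ×2; f, h, q1 left unused
affine: ✗, uses contraction: g ×2
relevant: ✗, f, h, q1 left unused
unrestricted: ✓, type-checks (C → (C → C → B) → A → (((C → C) → A) → A) → A) and nothing is barred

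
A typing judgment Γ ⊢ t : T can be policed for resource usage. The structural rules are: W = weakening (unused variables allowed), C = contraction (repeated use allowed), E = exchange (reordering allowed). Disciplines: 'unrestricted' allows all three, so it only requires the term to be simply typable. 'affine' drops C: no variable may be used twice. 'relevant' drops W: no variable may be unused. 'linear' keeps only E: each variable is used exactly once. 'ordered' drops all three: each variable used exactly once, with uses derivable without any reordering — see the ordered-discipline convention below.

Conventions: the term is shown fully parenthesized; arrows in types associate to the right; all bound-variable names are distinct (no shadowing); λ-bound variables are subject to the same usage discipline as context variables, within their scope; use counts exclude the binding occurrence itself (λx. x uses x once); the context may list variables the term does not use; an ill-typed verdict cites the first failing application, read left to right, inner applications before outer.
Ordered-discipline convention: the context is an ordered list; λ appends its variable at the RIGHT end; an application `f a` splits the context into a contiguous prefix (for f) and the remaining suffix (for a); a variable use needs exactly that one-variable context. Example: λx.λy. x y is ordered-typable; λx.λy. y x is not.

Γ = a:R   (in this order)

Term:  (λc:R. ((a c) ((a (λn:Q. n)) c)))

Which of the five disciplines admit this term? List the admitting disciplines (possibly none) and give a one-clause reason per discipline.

admitting disciplines: none
usage: a: 2×, c (λ-bound): 2×, n (λ-bound): 1×
order of uses: a, c, a, n, c
typing: ill-typed: can't apply a value of type R
ordered: ✗ — a type mismatch blocks all five
linear: ✗ — the type mismatch rejects it
affine: ✗ — not simply typable
relevant: ✗ — fails simple typing
unrestricted: ✗ — a type mismatch blocks all five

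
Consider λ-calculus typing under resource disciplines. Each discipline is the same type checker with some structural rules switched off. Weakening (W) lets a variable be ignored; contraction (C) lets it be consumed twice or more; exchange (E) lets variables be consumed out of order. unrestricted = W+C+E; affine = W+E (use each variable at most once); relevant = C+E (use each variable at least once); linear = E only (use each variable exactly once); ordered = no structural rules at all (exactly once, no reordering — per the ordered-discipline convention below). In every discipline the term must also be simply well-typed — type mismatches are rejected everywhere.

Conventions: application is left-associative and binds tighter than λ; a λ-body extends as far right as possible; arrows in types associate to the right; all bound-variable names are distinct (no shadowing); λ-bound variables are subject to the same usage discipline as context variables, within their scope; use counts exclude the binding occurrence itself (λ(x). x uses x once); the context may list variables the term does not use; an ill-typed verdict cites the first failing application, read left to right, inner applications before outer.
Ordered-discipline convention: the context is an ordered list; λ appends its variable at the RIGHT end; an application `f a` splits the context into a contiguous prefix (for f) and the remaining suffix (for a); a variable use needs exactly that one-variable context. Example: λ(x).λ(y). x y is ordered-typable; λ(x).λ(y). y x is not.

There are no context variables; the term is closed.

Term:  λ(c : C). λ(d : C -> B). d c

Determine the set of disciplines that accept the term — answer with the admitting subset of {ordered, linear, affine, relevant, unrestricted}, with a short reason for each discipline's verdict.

accepted by: linear, affine, relevant, unrestricted
counts: c (λ-bound): 1×, d (λ-bound): 1×
left-to-right use order: d, c
typing: well-typed — term : C -> (C -> B) -> B
ordered: ✗, use order d, c needs exchange
linear: ✓, each of c, d used exactly once
affine: ✓, c, d: no repeats, contraction unneeded
relevant: ✓, every one of c, d appears
unrestricted: ✓, type-checks (C -> (C -> B) -> B) and nothing is barred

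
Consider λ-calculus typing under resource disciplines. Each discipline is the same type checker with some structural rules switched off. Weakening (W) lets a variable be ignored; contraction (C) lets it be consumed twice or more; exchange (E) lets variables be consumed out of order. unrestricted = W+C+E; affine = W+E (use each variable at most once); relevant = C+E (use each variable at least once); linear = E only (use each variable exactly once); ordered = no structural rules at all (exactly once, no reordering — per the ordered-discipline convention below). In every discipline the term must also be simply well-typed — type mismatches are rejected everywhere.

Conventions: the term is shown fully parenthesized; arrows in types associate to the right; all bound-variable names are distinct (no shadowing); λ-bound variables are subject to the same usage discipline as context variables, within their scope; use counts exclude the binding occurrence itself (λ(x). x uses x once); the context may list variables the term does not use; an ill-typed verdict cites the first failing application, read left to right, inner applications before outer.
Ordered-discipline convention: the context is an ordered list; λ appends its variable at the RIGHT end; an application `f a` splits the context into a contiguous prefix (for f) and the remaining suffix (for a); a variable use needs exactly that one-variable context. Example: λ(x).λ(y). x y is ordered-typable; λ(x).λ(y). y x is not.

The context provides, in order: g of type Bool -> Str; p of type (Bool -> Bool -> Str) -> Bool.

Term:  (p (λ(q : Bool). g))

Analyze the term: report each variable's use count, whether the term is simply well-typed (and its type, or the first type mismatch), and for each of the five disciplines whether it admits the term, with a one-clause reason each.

variable uses: g: 1×, p: 1×, q (λ-bound): 0×
uses in reading order: p, g
typing: well-typed — term : Bool
ordered ✗ (needs weakening: q unused)
linear ✗ (needs weakening: q unused)
affine ✓ (no duplicate uses among g, p, q)
relevant ✗ (needs weakening: q unused)
unrestricted ✓ (well-typed at Bool; no restrictions here)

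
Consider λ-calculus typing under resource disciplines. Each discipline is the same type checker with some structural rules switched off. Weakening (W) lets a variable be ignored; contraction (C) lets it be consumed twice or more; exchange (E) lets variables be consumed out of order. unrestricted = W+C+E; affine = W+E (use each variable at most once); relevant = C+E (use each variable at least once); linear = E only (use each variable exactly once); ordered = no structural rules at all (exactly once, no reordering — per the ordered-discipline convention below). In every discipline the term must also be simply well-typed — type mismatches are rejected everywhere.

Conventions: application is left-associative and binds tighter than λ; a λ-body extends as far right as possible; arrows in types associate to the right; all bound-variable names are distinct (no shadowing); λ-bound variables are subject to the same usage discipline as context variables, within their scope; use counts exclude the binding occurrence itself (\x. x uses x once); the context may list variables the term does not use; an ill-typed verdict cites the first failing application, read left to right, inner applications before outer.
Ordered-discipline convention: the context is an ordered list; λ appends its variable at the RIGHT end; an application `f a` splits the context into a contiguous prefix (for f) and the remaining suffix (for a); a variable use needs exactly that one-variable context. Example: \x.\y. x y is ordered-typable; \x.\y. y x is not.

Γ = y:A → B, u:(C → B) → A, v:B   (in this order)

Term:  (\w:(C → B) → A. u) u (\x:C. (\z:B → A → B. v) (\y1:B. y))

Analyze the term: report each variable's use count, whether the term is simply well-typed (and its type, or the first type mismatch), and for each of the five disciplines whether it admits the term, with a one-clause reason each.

usage: y: 1×; u: 2×; v: 1×; w (λ-bound): 0×; x (λ-bound): 0×; z (λ-bound): 0×; y1 (λ-bound): 0×
uses in reading order: u, u, v, y
typing: the term checks, with type A
ordered: ✗ — uses contraction: u ×2; needs weakening: w, x, z, y1 unused
linear: ✗ — uses contraction: u ×2; needs weakening: w, x, z, y1 unused
affine: ✗ — uses contraction: u ×2
relevant: ✗ — needs weakening: w, x, z, y1 unused
unrestricted: ✓ — typability at A is all that's needed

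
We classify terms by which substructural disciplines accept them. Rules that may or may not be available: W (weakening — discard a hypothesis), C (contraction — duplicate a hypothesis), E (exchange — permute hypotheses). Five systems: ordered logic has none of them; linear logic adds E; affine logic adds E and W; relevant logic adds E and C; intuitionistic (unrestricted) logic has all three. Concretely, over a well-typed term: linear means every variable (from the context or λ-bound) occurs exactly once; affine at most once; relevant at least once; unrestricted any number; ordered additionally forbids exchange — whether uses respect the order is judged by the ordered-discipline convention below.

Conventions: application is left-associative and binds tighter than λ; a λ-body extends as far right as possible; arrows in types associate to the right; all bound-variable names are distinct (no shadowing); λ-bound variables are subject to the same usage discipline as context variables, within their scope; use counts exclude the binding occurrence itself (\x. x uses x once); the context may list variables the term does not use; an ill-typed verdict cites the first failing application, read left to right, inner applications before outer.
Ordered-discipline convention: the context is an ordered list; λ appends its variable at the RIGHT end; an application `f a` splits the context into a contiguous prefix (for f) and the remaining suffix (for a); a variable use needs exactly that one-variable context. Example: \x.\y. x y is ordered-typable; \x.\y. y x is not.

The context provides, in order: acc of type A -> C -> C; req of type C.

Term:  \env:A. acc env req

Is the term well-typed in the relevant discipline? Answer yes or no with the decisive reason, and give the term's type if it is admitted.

yes — none of acc, req, env goes unused; term : A -> C
variable uses: acc: 1, req: 1, env (λ-bound): 1
order of uses: acc, env, req
typing: well-typed at A -> C
all disciplines: ordered ✗ | linear ✓ | affine ✓ | relevant ✓ | unrestricted ✓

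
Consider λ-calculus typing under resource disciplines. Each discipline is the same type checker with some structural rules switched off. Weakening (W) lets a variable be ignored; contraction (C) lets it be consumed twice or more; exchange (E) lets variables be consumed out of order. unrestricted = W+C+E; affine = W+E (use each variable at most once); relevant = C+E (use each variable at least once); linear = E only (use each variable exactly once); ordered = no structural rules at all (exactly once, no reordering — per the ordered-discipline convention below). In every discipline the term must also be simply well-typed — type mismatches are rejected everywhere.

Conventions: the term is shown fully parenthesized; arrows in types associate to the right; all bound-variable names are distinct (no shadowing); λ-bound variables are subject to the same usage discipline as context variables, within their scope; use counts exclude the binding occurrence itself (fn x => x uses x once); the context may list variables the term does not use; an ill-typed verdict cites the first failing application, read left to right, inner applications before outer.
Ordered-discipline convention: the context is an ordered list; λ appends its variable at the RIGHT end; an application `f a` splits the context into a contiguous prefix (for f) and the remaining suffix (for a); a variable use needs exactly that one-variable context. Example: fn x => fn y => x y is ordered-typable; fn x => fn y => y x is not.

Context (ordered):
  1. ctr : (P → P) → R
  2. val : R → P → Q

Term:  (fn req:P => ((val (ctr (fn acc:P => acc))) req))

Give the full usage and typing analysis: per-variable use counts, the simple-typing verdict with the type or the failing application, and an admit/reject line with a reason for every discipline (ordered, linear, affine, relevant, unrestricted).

variable uses: ctr: 1×; val: 1×; req (λ-bound): 1×; acc (λ-bound): 1×
left-to-right use order: val, ctr, acc, req
typing: well-typed — term : P → Q
ordered: ✗ — no contiguous prefix/suffix split fits val, ctr, acc, req
linear: ✓ — each of ctr, val, req, acc used exactly once
affine: ✓ — ctr, val, req, acc: no repeats, contraction unneeded
relevant: ✓ — none of ctr, val, req, acc goes unused
unrestricted: ✓ — type-checks (P → Q) and nothing is barred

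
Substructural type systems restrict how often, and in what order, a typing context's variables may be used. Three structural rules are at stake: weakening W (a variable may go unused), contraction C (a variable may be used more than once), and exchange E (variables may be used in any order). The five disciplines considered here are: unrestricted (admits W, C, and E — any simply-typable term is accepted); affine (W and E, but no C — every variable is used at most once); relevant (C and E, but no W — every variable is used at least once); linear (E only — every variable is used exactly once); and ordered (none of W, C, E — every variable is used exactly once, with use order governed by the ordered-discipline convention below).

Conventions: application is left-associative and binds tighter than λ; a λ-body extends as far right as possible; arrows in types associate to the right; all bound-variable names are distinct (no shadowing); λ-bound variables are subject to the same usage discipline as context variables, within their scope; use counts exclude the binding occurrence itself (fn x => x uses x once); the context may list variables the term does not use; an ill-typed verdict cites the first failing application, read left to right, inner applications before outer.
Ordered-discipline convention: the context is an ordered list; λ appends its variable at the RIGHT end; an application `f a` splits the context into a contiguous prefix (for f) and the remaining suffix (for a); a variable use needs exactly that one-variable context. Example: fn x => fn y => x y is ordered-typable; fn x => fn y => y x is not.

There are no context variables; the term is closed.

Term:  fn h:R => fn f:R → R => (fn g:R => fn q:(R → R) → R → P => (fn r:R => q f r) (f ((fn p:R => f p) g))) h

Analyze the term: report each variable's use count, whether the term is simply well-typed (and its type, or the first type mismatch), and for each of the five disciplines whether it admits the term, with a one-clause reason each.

usage: h [bound] ×1, f [bound] ×3, g [bound] ×1, q [bound] ×1, r [bound] ×1, p [bound] ×1
uses in reading order: q, f, r, f, f, p, g, h
typing: well-typed at R → (R → R) → ((R → R) → R → P) → P
ordered: ✗, needs contraction — f ×3
linear: ✗, needs contraction — f ×3
affine: ✗, needs contraction — f ×3
relevant: ✓, at least one use each (h, f, g, q, r, p)
unrestricted: ✓, typability at R → (R → R) → ((R → R) → R → P) → P is all that's needed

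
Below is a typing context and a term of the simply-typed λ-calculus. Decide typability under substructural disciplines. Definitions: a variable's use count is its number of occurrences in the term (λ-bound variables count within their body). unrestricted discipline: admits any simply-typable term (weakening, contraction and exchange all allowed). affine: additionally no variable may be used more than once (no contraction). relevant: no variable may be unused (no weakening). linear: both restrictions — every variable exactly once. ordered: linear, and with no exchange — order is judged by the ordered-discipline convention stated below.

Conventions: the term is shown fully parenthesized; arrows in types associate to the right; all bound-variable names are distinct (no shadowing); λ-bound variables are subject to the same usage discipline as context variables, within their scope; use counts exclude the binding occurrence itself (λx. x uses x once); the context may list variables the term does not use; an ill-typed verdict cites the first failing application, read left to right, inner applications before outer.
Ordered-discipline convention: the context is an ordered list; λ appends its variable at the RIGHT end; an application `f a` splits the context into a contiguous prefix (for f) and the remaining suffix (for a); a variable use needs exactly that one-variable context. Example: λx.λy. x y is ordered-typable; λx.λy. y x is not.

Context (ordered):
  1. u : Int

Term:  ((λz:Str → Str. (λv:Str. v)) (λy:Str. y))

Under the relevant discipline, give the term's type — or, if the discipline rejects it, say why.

not well-typed under relevant — needs weakening: u, z unused
variable uses: u=0; z (λ-bound)=0; v (λ-bound)=1; y (λ-bound)=1
uses in reading order: v, y
typing: the term checks, with type Str → Str
summary: ordered ✗ · linear ✗ · affine ✓ · relevant ✗ · unrestricted ✓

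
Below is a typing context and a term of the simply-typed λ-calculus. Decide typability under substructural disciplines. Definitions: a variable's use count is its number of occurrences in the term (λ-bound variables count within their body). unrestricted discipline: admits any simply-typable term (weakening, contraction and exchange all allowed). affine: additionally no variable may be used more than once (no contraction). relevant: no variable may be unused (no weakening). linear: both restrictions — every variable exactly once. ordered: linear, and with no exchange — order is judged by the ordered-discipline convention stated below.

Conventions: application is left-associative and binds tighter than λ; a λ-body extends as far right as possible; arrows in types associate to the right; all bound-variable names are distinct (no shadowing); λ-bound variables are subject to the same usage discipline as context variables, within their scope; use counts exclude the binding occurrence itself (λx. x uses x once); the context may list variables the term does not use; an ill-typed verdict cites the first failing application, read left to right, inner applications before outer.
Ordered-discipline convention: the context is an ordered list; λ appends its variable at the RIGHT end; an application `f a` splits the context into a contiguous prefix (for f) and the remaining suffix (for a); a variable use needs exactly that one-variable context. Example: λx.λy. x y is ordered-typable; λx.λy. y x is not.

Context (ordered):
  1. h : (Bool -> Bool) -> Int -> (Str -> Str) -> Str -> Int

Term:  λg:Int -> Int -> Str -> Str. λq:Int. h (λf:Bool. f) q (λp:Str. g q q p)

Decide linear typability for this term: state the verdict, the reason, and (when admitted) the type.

no — q ×3 used more than once (contraction)
use counts: h: 1, g [bound]: 1, q [bound]: 3, f [bound]: 1, p [bound]: 1
order of uses: h, f, q, g, q, q, p
typing: ✓ — (Int -> Int -> Str -> Str) -> Int -> Str -> Int
per-discipline verdicts: ordered ✗ | linear ✗ | affine ✗ | relevant ✓ | unrestricted ✓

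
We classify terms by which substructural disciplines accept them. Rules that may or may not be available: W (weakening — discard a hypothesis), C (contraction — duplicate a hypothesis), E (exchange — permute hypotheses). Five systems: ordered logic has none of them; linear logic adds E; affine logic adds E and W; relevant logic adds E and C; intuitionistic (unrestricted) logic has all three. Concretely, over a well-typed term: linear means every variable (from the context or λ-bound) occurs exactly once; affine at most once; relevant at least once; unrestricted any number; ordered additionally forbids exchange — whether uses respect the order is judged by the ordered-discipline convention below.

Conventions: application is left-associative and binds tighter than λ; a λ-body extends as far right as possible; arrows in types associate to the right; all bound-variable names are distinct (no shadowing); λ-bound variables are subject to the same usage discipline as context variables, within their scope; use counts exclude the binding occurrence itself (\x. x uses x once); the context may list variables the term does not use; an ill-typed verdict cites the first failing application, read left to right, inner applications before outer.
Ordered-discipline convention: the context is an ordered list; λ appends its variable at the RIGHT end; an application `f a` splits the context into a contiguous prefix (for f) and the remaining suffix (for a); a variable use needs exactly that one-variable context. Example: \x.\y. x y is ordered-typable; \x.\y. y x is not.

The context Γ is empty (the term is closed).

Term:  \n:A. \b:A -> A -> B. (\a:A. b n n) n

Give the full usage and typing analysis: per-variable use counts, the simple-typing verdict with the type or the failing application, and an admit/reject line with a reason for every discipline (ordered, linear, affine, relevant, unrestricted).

counts: n (λ-bound): 3×, b (λ-bound): 1×, a (λ-bound): 0×
order of uses: b, n, n, n
typing: ✓ — A -> (A -> A -> B) -> B
ordered ✗ (repeated use of n ×3; a left unused)
linear ✗ (repeated use of n ×3; a left unused)
affine ✗ (repeated use of n ×3)
relevant ✗ (a left unused)
unrestricted ✓ (simply typable at A -> (A -> A -> B) -> B; W, C, E all held)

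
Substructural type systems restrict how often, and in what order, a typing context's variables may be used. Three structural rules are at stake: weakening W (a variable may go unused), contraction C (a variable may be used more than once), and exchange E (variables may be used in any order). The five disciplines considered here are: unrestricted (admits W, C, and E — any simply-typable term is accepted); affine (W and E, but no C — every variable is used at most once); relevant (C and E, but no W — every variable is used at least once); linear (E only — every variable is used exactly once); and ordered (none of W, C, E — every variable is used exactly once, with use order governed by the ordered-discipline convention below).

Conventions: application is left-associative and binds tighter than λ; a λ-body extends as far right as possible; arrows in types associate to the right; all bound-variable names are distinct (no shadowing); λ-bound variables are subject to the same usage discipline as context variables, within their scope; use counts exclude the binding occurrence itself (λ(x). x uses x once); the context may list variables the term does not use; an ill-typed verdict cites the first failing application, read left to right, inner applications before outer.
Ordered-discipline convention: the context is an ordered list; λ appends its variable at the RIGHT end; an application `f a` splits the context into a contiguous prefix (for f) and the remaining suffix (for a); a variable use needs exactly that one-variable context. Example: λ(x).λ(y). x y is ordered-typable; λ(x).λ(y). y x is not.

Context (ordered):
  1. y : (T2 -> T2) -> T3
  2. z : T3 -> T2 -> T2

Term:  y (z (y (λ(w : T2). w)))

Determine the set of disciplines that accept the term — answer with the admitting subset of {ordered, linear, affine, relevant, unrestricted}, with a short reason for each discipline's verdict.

admitted by: relevant, unrestricted
usage: y=2, z=1, w [bound]=1
use order (left to right): y, z, y, w
typing: well-typed at T3
ordered: ✗, needs contraction — y ×2
linear: ✗, needs contraction — y ×2
affine: ✗, needs contraction — y ×2
relevant: ✓, every one of y, z, w appears
unrestricted: ✓, well-typed at T3; no restrictions here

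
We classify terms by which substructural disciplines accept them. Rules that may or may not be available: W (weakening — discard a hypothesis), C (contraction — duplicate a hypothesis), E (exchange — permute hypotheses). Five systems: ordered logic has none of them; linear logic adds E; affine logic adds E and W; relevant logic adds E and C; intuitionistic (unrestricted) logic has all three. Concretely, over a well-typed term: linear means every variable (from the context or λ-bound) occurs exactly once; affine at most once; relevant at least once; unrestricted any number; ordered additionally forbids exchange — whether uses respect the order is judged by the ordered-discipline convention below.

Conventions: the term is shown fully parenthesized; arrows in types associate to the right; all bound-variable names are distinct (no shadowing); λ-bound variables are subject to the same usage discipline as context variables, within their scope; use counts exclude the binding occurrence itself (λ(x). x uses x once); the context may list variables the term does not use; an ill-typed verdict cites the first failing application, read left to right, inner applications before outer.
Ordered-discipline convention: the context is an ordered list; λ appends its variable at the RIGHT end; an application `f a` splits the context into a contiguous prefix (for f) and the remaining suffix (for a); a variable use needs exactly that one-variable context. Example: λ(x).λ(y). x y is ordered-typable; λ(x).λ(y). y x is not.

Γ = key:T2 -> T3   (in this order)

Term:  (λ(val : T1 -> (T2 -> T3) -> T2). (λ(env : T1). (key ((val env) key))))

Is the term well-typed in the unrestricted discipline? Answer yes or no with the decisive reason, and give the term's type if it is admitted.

yes — type-checks ((T1 -> (T2 -> T3) -> T2) -> T1 -> T3) and nothing is barred; term : (T1 -> (T2 -> T3) -> T2) -> T1 -> T3
counts: key: 2×; val [bound]: 1×; env [bound]: 1×
left-to-right use order: key, val, env, key
typing: well-typed — term : (T1 -> (T2 -> T3) -> T2) -> T1 -> T3
per-discipline verdicts: ordered ✗, linear ✗, affine ✗, relevant ✓, unrestricted ✓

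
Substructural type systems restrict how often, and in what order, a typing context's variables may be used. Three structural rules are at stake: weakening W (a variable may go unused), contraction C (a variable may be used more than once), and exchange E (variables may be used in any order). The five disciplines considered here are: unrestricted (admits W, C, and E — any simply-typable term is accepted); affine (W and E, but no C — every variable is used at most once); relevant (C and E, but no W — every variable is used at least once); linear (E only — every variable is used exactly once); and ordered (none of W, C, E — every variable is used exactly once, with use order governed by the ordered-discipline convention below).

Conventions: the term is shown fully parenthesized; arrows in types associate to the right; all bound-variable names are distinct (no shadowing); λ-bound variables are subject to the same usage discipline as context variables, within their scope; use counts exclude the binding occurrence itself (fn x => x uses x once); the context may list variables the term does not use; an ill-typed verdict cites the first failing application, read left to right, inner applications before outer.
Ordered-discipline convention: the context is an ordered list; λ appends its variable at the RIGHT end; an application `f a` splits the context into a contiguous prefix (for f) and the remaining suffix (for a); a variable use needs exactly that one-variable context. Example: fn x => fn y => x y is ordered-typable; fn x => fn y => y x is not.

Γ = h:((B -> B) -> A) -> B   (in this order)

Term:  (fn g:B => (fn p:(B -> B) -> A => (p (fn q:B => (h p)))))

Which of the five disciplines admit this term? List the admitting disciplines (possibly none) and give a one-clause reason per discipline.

admitted in: unrestricted
variable uses: h=1; g (bound)=0; p (bound)=2; q (bound)=0
uses in reading order: p, h, p
typing: the term checks, with type B -> ((B -> B) -> A) -> A
ordered ✗ (p ×2 used more than once (contraction); g, q never used (weakening))
linear ✗ (p ×2 used more than once (contraction); g, q never used (weakening))
affine ✗ (p ×2 used more than once (contraction))
relevant ✗ (g, q never used (weakening))
unrestricted ✓ (typability at B -> ((B -> B) -> A) -> A is all that's needed)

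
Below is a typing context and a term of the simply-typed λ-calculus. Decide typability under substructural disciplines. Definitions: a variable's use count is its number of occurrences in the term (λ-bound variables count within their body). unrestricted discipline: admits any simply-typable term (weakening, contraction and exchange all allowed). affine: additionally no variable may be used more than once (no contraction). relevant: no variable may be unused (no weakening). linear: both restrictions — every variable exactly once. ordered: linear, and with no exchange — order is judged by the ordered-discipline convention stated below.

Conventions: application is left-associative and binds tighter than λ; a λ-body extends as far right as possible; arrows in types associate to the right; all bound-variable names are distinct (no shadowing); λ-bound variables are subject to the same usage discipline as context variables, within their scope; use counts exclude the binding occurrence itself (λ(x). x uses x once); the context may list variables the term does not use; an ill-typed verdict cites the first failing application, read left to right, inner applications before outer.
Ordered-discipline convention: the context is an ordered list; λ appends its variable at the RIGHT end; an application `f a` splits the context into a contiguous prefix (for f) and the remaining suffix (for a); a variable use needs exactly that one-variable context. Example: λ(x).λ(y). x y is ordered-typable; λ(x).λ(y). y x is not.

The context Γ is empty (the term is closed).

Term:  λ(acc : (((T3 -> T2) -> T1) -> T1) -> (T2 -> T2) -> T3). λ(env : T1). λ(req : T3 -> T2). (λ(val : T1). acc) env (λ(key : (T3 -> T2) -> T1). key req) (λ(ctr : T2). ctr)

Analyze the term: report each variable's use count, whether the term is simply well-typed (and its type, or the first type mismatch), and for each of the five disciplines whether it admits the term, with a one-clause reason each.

use counts: acc (bound)=1; env (bound)=1; req (bound)=1; val (bound)=0; key (bound)=1; ctr (bound)=1
left-to-right use order: acc, env, key, req, ctr
typing: the term checks, with type ((((T3 -> T2) -> T1) -> T1) -> (T2 -> T2) -> T3) -> T1 -> (T3 -> T2) -> T3
ordered: ✗, unused: val — weakening required
linear: ✗, unused: val — weakening required
affine: ✓, none of acc, env, req, val, key, ctr used more than once
relevant: ✗, unused: val — weakening required
unrestricted: ✓, simply typable at ((((T3 -> T2) -> T1) -> T1) -> (T2 -> T2) -> T3) -> T1 -> (T3 -> T2) -> T3; W, C, E all held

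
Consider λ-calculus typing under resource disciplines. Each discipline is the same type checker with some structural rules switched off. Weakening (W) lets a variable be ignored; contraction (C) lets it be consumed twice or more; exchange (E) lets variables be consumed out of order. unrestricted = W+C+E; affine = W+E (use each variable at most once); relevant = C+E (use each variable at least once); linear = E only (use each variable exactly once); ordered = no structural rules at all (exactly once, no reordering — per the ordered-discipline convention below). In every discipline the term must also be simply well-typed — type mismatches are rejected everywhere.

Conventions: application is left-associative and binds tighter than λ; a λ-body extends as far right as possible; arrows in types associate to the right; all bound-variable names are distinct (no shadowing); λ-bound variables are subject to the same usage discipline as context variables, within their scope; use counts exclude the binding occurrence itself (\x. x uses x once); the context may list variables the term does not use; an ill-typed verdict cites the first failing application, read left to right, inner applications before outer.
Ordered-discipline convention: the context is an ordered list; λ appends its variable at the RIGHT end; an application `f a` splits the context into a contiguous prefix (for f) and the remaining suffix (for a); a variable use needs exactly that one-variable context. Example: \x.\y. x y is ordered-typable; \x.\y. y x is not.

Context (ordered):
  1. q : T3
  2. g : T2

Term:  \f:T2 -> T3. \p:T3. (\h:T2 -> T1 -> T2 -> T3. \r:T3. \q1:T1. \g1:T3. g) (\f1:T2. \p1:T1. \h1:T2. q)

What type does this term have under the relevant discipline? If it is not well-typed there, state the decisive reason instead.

not well-typed under relevant — needs weakening: f, p, h, r, q1, g1, f1, p1, h1 unused
usage: q ×1; g ×1; f (λ-bound) ×0; p (λ-bound) ×0; h (λ-bound) ×0; r (λ-bound) ×0; q1 (λ-bound) ×0; g1 (λ-bound) ×0; f1 (λ-bound) ×0; p1 (λ-bound) ×0; h1 (λ-bound) ×0
uses in reading order: g, q
typing: well-typed at (T2 -> T3) -> T3 -> T3 -> T1 -> T3 -> T2
summary: ordered ✗, linear ✗, affine ✓, relevant ✗, unrestricted ✓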